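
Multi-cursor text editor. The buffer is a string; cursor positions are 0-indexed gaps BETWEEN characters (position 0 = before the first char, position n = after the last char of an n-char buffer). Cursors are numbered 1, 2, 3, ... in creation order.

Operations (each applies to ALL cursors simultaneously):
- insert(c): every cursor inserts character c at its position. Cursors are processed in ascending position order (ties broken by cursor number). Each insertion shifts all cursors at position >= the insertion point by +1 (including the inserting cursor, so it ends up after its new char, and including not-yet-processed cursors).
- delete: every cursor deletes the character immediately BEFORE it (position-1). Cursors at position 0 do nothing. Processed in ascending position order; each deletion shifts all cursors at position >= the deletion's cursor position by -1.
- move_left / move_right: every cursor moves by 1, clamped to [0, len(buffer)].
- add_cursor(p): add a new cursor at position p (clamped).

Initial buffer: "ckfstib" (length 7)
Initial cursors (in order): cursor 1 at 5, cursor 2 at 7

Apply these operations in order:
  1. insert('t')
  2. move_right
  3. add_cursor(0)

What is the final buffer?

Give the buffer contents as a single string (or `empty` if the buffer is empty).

After op 1 (insert('t')): buffer="ckfsttibt" (len 9), cursors c1@6 c2@9, authorship .....1..2
After op 2 (move_right): buffer="ckfsttibt" (len 9), cursors c1@7 c2@9, authorship .....1..2
After op 3 (add_cursor(0)): buffer="ckfsttibt" (len 9), cursors c3@0 c1@7 c2@9, authorship .....1..2

Answer: ckfsttibt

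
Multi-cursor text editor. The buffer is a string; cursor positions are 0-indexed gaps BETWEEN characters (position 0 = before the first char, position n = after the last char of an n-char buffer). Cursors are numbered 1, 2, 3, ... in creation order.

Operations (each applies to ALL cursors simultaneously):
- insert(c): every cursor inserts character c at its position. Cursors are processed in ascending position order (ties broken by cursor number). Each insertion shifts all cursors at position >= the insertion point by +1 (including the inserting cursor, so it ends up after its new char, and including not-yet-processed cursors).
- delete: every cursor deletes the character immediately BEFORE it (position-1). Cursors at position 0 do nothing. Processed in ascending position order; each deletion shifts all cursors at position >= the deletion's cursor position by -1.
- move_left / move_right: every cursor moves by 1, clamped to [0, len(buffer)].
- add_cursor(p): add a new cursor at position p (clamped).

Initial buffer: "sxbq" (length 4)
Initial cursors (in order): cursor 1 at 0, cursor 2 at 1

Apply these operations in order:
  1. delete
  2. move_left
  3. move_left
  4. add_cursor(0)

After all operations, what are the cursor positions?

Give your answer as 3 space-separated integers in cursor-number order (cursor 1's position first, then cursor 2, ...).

Answer: 0 0 0

Derivation:
After op 1 (delete): buffer="xbq" (len 3), cursors c1@0 c2@0, authorship ...
After op 2 (move_left): buffer="xbq" (len 3), cursors c1@0 c2@0, authorship ...
After op 3 (move_left): buffer="xbq" (len 3), cursors c1@0 c2@0, authorship ...
After op 4 (add_cursor(0)): buffer="xbq" (len 3), cursors c1@0 c2@0 c3@0, authorship ...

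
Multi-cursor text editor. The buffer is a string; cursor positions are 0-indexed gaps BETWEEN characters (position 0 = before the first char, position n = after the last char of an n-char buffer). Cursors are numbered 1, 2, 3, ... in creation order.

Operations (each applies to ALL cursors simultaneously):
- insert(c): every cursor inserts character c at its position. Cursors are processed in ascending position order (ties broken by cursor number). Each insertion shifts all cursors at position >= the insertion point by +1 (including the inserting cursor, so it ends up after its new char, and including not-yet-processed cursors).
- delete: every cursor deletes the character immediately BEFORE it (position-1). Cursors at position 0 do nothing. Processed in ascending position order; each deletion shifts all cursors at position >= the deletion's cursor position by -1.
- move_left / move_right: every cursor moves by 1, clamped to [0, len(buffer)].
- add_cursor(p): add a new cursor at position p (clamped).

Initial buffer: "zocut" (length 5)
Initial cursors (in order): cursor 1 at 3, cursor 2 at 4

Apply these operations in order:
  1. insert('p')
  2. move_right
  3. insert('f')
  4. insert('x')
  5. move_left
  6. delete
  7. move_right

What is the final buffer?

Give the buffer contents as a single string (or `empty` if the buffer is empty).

Answer: zocpuxptx

Derivation:
After op 1 (insert('p')): buffer="zocpupt" (len 7), cursors c1@4 c2@6, authorship ...1.2.
After op 2 (move_right): buffer="zocpupt" (len 7), cursors c1@5 c2@7, authorship ...1.2.
After op 3 (insert('f')): buffer="zocpufptf" (len 9), cursors c1@6 c2@9, authorship ...1.12.2
After op 4 (insert('x')): buffer="zocpufxptfx" (len 11), cursors c1@7 c2@11, authorship ...1.112.22
After op 5 (move_left): buffer="zocpufxptfx" (len 11), cursors c1@6 c2@10, authorship ...1.112.22
After op 6 (delete): buffer="zocpuxptx" (len 9), cursors c1@5 c2@8, authorship ...1.12.2
After op 7 (move_right): buffer="zocpuxptx" (len 9), cursors c1@6 c2@9, authorship ...1.12.2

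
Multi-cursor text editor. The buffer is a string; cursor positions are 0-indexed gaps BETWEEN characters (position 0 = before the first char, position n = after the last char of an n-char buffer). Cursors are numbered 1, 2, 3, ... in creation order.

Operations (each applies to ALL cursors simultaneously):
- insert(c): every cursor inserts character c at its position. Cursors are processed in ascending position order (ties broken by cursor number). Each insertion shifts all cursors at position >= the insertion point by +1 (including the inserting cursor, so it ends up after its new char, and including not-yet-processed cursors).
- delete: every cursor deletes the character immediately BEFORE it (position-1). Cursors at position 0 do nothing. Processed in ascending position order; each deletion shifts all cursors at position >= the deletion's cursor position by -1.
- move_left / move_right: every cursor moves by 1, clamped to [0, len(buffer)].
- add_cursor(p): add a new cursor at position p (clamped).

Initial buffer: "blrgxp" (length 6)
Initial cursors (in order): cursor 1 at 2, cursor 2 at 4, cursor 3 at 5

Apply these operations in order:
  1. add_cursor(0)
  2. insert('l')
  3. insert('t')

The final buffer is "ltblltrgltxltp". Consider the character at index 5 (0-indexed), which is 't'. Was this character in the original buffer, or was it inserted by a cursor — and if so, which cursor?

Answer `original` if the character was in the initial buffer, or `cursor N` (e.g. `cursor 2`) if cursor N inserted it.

After op 1 (add_cursor(0)): buffer="blrgxp" (len 6), cursors c4@0 c1@2 c2@4 c3@5, authorship ......
After op 2 (insert('l')): buffer="lbllrglxlp" (len 10), cursors c4@1 c1@4 c2@7 c3@9, authorship 4..1..2.3.
After op 3 (insert('t')): buffer="ltblltrgltxltp" (len 14), cursors c4@2 c1@6 c2@10 c3@13, authorship 44..11..22.33.
Authorship (.=original, N=cursor N): 4 4 . . 1 1 . . 2 2 . 3 3 .
Index 5: author = 1

Answer: cursor 1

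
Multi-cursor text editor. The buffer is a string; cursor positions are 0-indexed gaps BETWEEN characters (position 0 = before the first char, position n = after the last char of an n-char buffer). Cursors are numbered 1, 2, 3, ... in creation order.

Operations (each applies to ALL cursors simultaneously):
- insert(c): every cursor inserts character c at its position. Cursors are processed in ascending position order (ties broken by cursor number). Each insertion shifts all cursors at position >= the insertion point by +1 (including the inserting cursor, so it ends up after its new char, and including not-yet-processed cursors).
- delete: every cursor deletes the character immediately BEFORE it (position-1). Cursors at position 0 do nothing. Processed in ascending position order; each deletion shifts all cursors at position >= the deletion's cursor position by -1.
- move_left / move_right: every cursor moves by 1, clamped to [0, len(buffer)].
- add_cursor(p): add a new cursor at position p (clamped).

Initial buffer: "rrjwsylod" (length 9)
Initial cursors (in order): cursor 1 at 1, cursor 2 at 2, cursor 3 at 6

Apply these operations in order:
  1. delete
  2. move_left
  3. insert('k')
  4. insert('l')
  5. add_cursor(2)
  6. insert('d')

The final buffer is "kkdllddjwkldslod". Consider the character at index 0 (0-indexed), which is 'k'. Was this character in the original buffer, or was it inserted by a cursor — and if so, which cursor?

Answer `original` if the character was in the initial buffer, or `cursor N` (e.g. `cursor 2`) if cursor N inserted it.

After op 1 (delete): buffer="jwslod" (len 6), cursors c1@0 c2@0 c3@3, authorship ......
After op 2 (move_left): buffer="jwslod" (len 6), cursors c1@0 c2@0 c3@2, authorship ......
After op 3 (insert('k')): buffer="kkjwkslod" (len 9), cursors c1@2 c2@2 c3@5, authorship 12..3....
After op 4 (insert('l')): buffer="kklljwklslod" (len 12), cursors c1@4 c2@4 c3@8, authorship 1212..33....
After op 5 (add_cursor(2)): buffer="kklljwklslod" (len 12), cursors c4@2 c1@4 c2@4 c3@8, authorship 1212..33....
After op 6 (insert('d')): buffer="kkdllddjwkldslod" (len 16), cursors c4@3 c1@7 c2@7 c3@12, authorship 1241212..333....
Authorship (.=original, N=cursor N): 1 2 4 1 2 1 2 . . 3 3 3 . . . .
Index 0: author = 1

Answer: cursor 1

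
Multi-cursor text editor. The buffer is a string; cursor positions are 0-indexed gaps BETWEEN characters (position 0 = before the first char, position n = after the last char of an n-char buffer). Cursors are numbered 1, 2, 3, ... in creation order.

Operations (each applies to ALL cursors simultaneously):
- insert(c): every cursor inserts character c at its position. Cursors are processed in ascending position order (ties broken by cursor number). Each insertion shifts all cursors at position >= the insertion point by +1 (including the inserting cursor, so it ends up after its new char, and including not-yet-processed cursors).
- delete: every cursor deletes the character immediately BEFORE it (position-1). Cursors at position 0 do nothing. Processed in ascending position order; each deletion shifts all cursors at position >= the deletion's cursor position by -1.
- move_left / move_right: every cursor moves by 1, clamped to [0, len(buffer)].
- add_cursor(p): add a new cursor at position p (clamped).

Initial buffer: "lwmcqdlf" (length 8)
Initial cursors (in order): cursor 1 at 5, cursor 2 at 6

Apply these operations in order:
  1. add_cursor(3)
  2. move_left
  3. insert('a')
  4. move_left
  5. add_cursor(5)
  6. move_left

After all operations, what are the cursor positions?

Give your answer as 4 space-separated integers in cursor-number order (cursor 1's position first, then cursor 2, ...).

After op 1 (add_cursor(3)): buffer="lwmcqdlf" (len 8), cursors c3@3 c1@5 c2@6, authorship ........
After op 2 (move_left): buffer="lwmcqdlf" (len 8), cursors c3@2 c1@4 c2@5, authorship ........
After op 3 (insert('a')): buffer="lwamcaqadlf" (len 11), cursors c3@3 c1@6 c2@8, authorship ..3..1.2...
After op 4 (move_left): buffer="lwamcaqadlf" (len 11), cursors c3@2 c1@5 c2@7, authorship ..3..1.2...
After op 5 (add_cursor(5)): buffer="lwamcaqadlf" (len 11), cursors c3@2 c1@5 c4@5 c2@7, authorship ..3..1.2...
After op 6 (move_left): buffer="lwamcaqadlf" (len 11), cursors c3@1 c1@4 c4@4 c2@6, authorship ..3..1.2...

Answer: 4 6 1 4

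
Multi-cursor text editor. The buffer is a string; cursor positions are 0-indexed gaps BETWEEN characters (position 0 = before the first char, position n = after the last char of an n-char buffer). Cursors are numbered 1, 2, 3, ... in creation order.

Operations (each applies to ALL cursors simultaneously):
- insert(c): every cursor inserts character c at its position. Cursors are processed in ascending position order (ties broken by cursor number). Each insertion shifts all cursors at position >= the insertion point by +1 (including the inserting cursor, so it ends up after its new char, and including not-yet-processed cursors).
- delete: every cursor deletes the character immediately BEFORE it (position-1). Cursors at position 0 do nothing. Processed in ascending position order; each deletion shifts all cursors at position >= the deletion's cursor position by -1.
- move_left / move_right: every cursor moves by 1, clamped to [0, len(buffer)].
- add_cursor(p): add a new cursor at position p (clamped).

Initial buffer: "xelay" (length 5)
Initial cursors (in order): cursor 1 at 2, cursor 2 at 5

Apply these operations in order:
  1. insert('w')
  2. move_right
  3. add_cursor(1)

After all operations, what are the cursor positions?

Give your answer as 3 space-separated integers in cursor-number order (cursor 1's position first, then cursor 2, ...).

After op 1 (insert('w')): buffer="xewlayw" (len 7), cursors c1@3 c2@7, authorship ..1...2
After op 2 (move_right): buffer="xewlayw" (len 7), cursors c1@4 c2@7, authorship ..1...2
After op 3 (add_cursor(1)): buffer="xewlayw" (len 7), cursors c3@1 c1@4 c2@7, authorship ..1...2

Answer: 4 7 1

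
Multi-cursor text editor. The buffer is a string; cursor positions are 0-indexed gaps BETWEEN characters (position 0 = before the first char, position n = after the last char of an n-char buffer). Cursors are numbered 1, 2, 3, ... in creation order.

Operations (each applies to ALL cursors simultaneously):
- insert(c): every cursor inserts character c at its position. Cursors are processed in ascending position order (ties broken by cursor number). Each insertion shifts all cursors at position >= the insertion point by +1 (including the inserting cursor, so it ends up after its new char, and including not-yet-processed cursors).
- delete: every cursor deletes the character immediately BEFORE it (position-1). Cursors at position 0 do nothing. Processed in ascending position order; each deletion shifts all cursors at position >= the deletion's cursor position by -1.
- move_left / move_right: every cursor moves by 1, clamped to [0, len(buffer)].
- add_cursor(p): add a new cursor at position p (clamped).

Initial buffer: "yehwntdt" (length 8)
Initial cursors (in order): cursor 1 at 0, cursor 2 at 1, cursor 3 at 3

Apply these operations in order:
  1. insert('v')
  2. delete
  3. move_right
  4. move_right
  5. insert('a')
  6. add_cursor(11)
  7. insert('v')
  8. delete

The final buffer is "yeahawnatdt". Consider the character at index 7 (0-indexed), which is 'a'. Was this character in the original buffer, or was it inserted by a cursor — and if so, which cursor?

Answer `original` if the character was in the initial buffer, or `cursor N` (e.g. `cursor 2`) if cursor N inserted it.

Answer: cursor 3

Derivation:
After op 1 (insert('v')): buffer="vyvehvwntdt" (len 11), cursors c1@1 c2@3 c3@6, authorship 1.2..3.....
After op 2 (delete): buffer="yehwntdt" (len 8), cursors c1@0 c2@1 c3@3, authorship ........
After op 3 (move_right): buffer="yehwntdt" (len 8), cursors c1@1 c2@2 c3@4, authorship ........
After op 4 (move_right): buffer="yehwntdt" (len 8), cursors c1@2 c2@3 c3@5, authorship ........
After op 5 (insert('a')): buffer="yeahawnatdt" (len 11), cursors c1@3 c2@5 c3@8, authorship ..1.2..3...
After op 6 (add_cursor(11)): buffer="yeahawnatdt" (len 11), cursors c1@3 c2@5 c3@8 c4@11, authorship ..1.2..3...
After op 7 (insert('v')): buffer="yeavhavwnavtdtv" (len 15), cursors c1@4 c2@7 c3@11 c4@15, authorship ..11.22..33...4
After op 8 (delete): buffer="yeahawnatdt" (len 11), cursors c1@3 c2@5 c3@8 c4@11, authorship ..1.2..3...
Authorship (.=original, N=cursor N): . . 1 . 2 . . 3 . . .
Index 7: author = 3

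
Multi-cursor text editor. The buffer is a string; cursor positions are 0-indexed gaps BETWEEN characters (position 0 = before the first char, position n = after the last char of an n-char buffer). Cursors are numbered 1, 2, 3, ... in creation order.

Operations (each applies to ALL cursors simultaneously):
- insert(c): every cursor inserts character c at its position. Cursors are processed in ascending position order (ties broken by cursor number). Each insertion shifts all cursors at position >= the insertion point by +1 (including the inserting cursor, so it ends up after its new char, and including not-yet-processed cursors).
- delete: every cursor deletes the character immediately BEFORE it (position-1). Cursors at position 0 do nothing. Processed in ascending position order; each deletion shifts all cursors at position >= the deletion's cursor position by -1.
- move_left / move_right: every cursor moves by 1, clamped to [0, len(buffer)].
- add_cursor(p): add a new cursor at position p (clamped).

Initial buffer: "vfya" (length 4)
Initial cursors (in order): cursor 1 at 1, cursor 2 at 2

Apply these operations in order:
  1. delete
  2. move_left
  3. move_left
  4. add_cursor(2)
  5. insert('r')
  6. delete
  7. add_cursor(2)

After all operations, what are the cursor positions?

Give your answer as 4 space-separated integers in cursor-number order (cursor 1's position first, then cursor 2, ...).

Answer: 0 0 2 2

Derivation:
After op 1 (delete): buffer="ya" (len 2), cursors c1@0 c2@0, authorship ..
After op 2 (move_left): buffer="ya" (len 2), cursors c1@0 c2@0, authorship ..
After op 3 (move_left): buffer="ya" (len 2), cursors c1@0 c2@0, authorship ..
After op 4 (add_cursor(2)): buffer="ya" (len 2), cursors c1@0 c2@0 c3@2, authorship ..
After op 5 (insert('r')): buffer="rryar" (len 5), cursors c1@2 c2@2 c3@5, authorship 12..3
After op 6 (delete): buffer="ya" (len 2), cursors c1@0 c2@0 c3@2, authorship ..
After op 7 (add_cursor(2)): buffer="ya" (len 2), cursors c1@0 c2@0 c3@2 c4@2, authorship ..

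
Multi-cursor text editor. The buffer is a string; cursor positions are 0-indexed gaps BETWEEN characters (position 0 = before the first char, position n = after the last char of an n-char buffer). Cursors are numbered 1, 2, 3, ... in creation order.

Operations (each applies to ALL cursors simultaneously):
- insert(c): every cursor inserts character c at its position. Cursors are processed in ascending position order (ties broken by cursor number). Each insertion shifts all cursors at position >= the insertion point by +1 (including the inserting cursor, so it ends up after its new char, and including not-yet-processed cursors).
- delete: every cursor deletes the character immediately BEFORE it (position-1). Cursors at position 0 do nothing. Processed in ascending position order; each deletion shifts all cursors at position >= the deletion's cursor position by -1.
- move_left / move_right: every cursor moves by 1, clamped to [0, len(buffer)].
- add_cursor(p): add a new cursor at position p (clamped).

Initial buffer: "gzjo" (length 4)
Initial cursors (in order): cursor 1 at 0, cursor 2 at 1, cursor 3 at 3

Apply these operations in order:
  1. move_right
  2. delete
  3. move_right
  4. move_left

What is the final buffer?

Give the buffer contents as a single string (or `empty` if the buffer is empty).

Answer: j

Derivation:
After op 1 (move_right): buffer="gzjo" (len 4), cursors c1@1 c2@2 c3@4, authorship ....
After op 2 (delete): buffer="j" (len 1), cursors c1@0 c2@0 c3@1, authorship .
After op 3 (move_right): buffer="j" (len 1), cursors c1@1 c2@1 c3@1, authorship .
After op 4 (move_left): buffer="j" (len 1), cursors c1@0 c2@0 c3@0, authorship .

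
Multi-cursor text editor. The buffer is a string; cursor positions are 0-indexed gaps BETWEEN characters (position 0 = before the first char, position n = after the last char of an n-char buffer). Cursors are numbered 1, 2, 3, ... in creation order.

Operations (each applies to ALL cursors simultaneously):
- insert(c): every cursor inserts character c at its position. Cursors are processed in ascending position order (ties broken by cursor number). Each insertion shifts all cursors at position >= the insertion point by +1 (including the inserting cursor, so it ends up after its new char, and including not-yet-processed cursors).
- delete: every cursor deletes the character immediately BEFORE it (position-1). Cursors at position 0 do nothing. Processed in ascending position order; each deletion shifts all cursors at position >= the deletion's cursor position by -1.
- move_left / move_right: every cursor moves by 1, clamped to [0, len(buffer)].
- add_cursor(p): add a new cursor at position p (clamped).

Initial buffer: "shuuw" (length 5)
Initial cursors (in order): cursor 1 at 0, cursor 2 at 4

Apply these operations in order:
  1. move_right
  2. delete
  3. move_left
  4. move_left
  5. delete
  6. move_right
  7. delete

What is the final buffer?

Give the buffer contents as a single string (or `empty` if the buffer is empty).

Answer: u

Derivation:
After op 1 (move_right): buffer="shuuw" (len 5), cursors c1@1 c2@5, authorship .....
After op 2 (delete): buffer="huu" (len 3), cursors c1@0 c2@3, authorship ...
After op 3 (move_left): buffer="huu" (len 3), cursors c1@0 c2@2, authorship ...
After op 4 (move_left): buffer="huu" (len 3), cursors c1@0 c2@1, authorship ...
After op 5 (delete): buffer="uu" (len 2), cursors c1@0 c2@0, authorship ..
After op 6 (move_right): buffer="uu" (len 2), cursors c1@1 c2@1, authorship ..
After op 7 (delete): buffer="u" (len 1), cursors c1@0 c2@0, authorship .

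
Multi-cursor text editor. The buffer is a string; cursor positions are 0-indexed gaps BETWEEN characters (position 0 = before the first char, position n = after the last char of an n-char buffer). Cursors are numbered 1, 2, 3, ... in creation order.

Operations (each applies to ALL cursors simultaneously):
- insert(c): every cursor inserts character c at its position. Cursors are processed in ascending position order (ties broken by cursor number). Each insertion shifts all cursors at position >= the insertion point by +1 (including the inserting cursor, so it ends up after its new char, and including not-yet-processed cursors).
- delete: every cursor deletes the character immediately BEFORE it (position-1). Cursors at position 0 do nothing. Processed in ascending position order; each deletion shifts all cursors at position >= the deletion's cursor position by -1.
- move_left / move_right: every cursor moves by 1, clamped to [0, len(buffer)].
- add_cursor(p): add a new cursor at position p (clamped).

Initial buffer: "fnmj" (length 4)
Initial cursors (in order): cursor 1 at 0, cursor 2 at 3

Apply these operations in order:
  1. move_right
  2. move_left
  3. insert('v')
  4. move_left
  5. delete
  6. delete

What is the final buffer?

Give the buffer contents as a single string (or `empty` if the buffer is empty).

After op 1 (move_right): buffer="fnmj" (len 4), cursors c1@1 c2@4, authorship ....
After op 2 (move_left): buffer="fnmj" (len 4), cursors c1@0 c2@3, authorship ....
After op 3 (insert('v')): buffer="vfnmvj" (len 6), cursors c1@1 c2@5, authorship 1...2.
After op 4 (move_left): buffer="vfnmvj" (len 6), cursors c1@0 c2@4, authorship 1...2.
After op 5 (delete): buffer="vfnvj" (len 5), cursors c1@0 c2@3, authorship 1..2.
After op 6 (delete): buffer="vfvj" (len 4), cursors c1@0 c2@2, authorship 1.2.

Answer: vfvj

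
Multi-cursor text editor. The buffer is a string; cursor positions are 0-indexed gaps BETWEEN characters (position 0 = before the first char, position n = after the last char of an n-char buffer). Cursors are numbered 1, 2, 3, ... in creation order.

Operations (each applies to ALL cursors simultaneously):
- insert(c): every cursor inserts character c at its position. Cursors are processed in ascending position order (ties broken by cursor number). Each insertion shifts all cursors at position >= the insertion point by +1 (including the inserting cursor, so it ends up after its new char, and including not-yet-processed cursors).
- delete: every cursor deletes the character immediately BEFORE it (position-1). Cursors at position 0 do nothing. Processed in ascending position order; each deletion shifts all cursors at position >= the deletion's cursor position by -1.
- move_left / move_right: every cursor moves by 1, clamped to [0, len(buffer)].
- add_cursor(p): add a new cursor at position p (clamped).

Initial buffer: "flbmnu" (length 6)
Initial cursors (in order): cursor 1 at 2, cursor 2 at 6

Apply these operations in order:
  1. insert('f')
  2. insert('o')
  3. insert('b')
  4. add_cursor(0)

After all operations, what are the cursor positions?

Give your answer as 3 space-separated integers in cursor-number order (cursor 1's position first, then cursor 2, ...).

Answer: 5 12 0

Derivation:
After op 1 (insert('f')): buffer="flfbmnuf" (len 8), cursors c1@3 c2@8, authorship ..1....2
After op 2 (insert('o')): buffer="flfobmnufo" (len 10), cursors c1@4 c2@10, authorship ..11....22
After op 3 (insert('b')): buffer="flfobbmnufob" (len 12), cursors c1@5 c2@12, authorship ..111....222
After op 4 (add_cursor(0)): buffer="flfobbmnufob" (len 12), cursors c3@0 c1@5 c2@12, authorship ..111....222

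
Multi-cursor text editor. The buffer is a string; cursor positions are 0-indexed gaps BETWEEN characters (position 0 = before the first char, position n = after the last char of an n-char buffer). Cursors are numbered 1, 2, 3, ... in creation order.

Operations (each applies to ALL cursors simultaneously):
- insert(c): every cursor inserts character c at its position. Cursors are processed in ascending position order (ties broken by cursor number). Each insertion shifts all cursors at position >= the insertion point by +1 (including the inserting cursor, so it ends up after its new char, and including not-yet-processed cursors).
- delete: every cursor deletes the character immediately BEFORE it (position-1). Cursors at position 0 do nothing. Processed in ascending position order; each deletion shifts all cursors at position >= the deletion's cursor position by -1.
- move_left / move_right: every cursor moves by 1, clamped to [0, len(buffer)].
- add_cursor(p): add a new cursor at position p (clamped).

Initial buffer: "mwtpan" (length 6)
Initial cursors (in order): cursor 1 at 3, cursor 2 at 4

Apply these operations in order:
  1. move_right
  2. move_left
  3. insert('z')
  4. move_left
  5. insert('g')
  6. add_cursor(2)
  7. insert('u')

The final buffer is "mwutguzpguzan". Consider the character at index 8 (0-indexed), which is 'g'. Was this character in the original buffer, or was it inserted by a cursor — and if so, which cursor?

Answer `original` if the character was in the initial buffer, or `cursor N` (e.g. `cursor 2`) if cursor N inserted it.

After op 1 (move_right): buffer="mwtpan" (len 6), cursors c1@4 c2@5, authorship ......
After op 2 (move_left): buffer="mwtpan" (len 6), cursors c1@3 c2@4, authorship ......
After op 3 (insert('z')): buffer="mwtzpzan" (len 8), cursors c1@4 c2@6, authorship ...1.2..
After op 4 (move_left): buffer="mwtzpzan" (len 8), cursors c1@3 c2@5, authorship ...1.2..
After op 5 (insert('g')): buffer="mwtgzpgzan" (len 10), cursors c1@4 c2@7, authorship ...11.22..
After op 6 (add_cursor(2)): buffer="mwtgzpgzan" (len 10), cursors c3@2 c1@4 c2@7, authorship ...11.22..
After op 7 (insert('u')): buffer="mwutguzpguzan" (len 13), cursors c3@3 c1@6 c2@10, authorship ..3.111.222..
Authorship (.=original, N=cursor N): . . 3 . 1 1 1 . 2 2 2 . .
Index 8: author = 2

Answer: cursor 2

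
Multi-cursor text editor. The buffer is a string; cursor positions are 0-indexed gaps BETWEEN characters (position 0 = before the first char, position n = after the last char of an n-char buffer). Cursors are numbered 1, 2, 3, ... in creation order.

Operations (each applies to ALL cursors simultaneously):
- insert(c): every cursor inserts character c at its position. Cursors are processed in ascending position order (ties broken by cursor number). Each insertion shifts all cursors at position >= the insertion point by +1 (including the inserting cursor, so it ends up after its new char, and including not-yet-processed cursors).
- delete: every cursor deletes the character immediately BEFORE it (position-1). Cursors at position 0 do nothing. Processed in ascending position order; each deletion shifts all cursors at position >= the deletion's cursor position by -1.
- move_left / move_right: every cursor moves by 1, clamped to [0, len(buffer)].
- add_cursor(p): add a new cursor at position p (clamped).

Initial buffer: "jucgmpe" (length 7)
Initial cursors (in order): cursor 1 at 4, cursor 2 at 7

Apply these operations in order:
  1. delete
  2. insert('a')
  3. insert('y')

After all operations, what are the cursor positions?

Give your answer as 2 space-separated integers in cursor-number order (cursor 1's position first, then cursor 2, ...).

After op 1 (delete): buffer="jucmp" (len 5), cursors c1@3 c2@5, authorship .....
After op 2 (insert('a')): buffer="jucampa" (len 7), cursors c1@4 c2@7, authorship ...1..2
After op 3 (insert('y')): buffer="jucaympay" (len 9), cursors c1@5 c2@9, authorship ...11..22

Answer: 5 9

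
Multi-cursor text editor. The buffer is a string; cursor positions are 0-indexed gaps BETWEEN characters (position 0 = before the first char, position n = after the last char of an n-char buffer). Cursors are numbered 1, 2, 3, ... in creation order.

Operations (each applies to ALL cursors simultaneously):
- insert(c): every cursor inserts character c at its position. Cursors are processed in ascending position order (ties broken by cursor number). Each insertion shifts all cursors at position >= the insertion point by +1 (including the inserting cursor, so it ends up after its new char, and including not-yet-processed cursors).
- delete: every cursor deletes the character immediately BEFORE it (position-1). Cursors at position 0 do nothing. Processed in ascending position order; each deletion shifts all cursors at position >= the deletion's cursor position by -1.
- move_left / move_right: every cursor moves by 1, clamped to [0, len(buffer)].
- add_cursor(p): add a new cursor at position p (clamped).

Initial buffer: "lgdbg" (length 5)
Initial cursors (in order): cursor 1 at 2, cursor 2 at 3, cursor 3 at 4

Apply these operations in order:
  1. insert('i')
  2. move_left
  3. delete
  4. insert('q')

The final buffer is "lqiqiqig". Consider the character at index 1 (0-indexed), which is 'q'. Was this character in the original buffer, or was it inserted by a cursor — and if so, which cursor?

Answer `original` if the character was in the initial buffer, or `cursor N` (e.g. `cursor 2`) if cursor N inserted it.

After op 1 (insert('i')): buffer="lgidibig" (len 8), cursors c1@3 c2@5 c3@7, authorship ..1.2.3.
After op 2 (move_left): buffer="lgidibig" (len 8), cursors c1@2 c2@4 c3@6, authorship ..1.2.3.
After op 3 (delete): buffer="liiig" (len 5), cursors c1@1 c2@2 c3@3, authorship .123.
After op 4 (insert('q')): buffer="lqiqiqig" (len 8), cursors c1@2 c2@4 c3@6, authorship .112233.
Authorship (.=original, N=cursor N): . 1 1 2 2 3 3 .
Index 1: author = 1

Answer: cursor 1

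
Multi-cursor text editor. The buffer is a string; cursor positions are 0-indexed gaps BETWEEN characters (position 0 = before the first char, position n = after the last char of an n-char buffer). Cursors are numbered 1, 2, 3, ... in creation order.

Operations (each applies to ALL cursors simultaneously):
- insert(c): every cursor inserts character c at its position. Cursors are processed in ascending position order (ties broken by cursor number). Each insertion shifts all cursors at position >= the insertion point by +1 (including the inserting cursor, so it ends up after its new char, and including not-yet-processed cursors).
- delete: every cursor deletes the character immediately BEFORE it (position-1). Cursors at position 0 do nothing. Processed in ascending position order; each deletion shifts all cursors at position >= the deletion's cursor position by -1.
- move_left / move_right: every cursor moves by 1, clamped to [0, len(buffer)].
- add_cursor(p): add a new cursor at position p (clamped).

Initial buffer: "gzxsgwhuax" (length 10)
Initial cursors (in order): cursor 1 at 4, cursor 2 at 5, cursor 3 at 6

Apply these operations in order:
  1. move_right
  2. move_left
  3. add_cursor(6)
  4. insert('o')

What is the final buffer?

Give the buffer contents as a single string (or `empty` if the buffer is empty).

After op 1 (move_right): buffer="gzxsgwhuax" (len 10), cursors c1@5 c2@6 c3@7, authorship ..........
After op 2 (move_left): buffer="gzxsgwhuax" (len 10), cursors c1@4 c2@5 c3@6, authorship ..........
After op 3 (add_cursor(6)): buffer="gzxsgwhuax" (len 10), cursors c1@4 c2@5 c3@6 c4@6, authorship ..........
After op 4 (insert('o')): buffer="gzxsogowoohuax" (len 14), cursors c1@5 c2@7 c3@10 c4@10, authorship ....1.2.34....

Answer: gzxsogowoohuax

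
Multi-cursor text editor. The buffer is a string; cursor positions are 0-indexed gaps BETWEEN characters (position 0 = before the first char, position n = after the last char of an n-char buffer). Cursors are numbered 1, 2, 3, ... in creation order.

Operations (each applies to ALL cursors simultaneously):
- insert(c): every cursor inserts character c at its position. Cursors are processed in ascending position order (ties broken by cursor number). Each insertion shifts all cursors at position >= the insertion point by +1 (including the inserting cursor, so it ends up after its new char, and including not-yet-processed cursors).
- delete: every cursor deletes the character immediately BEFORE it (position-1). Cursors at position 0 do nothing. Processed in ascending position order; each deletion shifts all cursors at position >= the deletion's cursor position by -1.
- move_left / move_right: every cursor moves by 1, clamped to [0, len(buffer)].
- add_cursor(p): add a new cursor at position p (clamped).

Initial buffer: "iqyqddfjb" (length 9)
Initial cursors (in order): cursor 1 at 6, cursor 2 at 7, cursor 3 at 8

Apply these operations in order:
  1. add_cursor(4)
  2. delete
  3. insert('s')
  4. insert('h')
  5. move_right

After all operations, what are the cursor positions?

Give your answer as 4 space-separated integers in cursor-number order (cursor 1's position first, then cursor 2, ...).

After op 1 (add_cursor(4)): buffer="iqyqddfjb" (len 9), cursors c4@4 c1@6 c2@7 c3@8, authorship .........
After op 2 (delete): buffer="iqydb" (len 5), cursors c4@3 c1@4 c2@4 c3@4, authorship .....
After op 3 (insert('s')): buffer="iqysdsssb" (len 9), cursors c4@4 c1@8 c2@8 c3@8, authorship ...4.123.
After op 4 (insert('h')): buffer="iqyshdssshhhb" (len 13), cursors c4@5 c1@12 c2@12 c3@12, authorship ...44.123123.
After op 5 (move_right): buffer="iqyshdssshhhb" (len 13), cursors c4@6 c1@13 c2@13 c3@13, authorship ...44.123123.

Answer: 13 13 13 6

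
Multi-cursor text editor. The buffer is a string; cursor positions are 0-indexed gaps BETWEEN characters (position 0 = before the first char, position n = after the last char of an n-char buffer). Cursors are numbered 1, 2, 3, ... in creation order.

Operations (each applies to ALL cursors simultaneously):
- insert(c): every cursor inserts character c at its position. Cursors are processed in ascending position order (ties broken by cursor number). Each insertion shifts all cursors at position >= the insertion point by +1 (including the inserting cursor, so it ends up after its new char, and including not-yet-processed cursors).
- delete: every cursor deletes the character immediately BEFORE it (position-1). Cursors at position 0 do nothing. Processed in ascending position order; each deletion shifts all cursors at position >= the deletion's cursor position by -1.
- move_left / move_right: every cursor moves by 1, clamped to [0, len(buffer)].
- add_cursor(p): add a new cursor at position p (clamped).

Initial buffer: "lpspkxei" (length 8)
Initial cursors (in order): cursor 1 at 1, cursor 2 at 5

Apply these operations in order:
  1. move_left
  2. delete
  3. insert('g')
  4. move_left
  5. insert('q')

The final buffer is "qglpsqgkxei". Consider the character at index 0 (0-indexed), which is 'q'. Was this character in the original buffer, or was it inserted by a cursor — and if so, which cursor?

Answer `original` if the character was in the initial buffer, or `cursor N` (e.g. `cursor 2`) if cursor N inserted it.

Answer: cursor 1

Derivation:
After op 1 (move_left): buffer="lpspkxei" (len 8), cursors c1@0 c2@4, authorship ........
After op 2 (delete): buffer="lpskxei" (len 7), cursors c1@0 c2@3, authorship .......
After op 3 (insert('g')): buffer="glpsgkxei" (len 9), cursors c1@1 c2@5, authorship 1...2....
After op 4 (move_left): buffer="glpsgkxei" (len 9), cursors c1@0 c2@4, authorship 1...2....
After op 5 (insert('q')): buffer="qglpsqgkxei" (len 11), cursors c1@1 c2@6, authorship 11...22....
Authorship (.=original, N=cursor N): 1 1 . . . 2 2 . . . .
Index 0: author = 1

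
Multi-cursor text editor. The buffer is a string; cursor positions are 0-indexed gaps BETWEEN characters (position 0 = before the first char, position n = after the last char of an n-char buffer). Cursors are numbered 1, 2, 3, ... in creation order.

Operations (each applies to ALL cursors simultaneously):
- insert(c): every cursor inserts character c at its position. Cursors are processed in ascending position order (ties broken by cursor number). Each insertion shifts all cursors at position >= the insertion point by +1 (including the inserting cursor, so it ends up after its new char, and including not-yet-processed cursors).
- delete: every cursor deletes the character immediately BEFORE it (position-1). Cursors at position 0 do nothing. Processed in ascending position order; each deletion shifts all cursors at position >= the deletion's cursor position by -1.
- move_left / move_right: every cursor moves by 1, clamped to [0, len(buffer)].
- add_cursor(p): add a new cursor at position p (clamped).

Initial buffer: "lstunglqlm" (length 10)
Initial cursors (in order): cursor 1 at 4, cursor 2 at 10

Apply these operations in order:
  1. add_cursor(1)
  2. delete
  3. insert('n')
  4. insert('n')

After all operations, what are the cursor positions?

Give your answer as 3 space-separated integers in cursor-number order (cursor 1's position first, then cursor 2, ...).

After op 1 (add_cursor(1)): buffer="lstunglqlm" (len 10), cursors c3@1 c1@4 c2@10, authorship ..........
After op 2 (delete): buffer="stnglql" (len 7), cursors c3@0 c1@2 c2@7, authorship .......
After op 3 (insert('n')): buffer="nstnnglqln" (len 10), cursors c3@1 c1@4 c2@10, authorship 3..1.....2
After op 4 (insert('n')): buffer="nnstnnnglqlnn" (len 13), cursors c3@2 c1@6 c2@13, authorship 33..11.....22

Answer: 6 13 2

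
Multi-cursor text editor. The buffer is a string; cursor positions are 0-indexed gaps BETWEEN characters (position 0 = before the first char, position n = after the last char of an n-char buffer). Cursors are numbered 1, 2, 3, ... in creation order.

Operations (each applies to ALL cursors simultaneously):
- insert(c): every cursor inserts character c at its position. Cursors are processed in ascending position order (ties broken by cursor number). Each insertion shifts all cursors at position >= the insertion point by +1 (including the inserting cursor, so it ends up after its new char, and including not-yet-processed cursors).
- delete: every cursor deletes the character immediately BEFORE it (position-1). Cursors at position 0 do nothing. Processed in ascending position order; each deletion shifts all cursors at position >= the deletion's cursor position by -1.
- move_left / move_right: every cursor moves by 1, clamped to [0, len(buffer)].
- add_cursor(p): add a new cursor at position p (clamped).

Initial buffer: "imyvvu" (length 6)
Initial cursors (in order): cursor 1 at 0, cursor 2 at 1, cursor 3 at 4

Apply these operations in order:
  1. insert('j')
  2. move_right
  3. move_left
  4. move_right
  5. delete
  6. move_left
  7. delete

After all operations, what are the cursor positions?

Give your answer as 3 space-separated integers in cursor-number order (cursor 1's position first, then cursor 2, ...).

After op 1 (insert('j')): buffer="jijmyvjvu" (len 9), cursors c1@1 c2@3 c3@7, authorship 1.2...3..
After op 2 (move_right): buffer="jijmyvjvu" (len 9), cursors c1@2 c2@4 c3@8, authorship 1.2...3..
After op 3 (move_left): buffer="jijmyvjvu" (len 9), cursors c1@1 c2@3 c3@7, authorship 1.2...3..
After op 4 (move_right): buffer="jijmyvjvu" (len 9), cursors c1@2 c2@4 c3@8, authorship 1.2...3..
After op 5 (delete): buffer="jjyvju" (len 6), cursors c1@1 c2@2 c3@5, authorship 12..3.
After op 6 (move_left): buffer="jjyvju" (len 6), cursors c1@0 c2@1 c3@4, authorship 12..3.
After op 7 (delete): buffer="jyju" (len 4), cursors c1@0 c2@0 c3@2, authorship 2.3.

Answer: 0 0 2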